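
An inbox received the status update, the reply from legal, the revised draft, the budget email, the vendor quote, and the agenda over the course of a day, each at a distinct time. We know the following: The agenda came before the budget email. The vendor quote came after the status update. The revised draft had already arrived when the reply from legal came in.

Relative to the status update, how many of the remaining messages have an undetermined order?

4

Forced after the status update: the vendor quote.
That leaves the agenda, the budget email, the reply from legal, and the revised draft with no forced order relative to the status update — 4.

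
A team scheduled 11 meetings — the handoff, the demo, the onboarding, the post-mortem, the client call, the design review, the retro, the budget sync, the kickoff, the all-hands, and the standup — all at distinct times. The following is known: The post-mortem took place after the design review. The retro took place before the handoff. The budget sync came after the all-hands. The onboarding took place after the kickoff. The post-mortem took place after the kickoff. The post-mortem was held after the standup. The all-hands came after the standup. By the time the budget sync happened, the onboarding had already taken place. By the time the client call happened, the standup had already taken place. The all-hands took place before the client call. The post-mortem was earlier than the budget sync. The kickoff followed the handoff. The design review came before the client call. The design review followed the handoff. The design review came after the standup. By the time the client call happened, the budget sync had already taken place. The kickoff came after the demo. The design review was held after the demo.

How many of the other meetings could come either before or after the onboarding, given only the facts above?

Forced before the onboarding: the demo, the handoff, the kickoff, and the retro; forced after the onboarding: the budget sync and the client call.
That leaves the all-hands, the design review, the post-mortem, and the standup with no forced order relative to the onboarding — 4.

4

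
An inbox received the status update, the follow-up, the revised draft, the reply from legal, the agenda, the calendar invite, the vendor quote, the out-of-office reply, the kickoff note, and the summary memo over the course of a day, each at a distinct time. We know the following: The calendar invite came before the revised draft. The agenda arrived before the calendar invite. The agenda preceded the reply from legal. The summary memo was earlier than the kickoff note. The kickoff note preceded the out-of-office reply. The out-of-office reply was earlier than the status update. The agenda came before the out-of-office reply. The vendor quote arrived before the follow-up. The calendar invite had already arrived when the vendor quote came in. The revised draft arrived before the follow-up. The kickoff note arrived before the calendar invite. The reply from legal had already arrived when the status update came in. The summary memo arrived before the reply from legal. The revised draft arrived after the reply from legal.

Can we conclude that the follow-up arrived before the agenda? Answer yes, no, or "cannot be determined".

Tracing the constraints gives the agenda → the calendar invite → the vendor quote → the follow-up, so the agenda must come before the follow-up.
That means the follow-up cannot be before the agenda.

no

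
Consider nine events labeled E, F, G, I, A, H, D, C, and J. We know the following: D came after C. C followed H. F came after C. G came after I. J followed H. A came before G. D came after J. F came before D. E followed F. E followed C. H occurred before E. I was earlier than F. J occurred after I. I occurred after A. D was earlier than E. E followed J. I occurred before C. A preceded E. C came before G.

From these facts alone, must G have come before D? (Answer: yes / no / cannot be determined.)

cannot be determined

No chain of stated constraints runs from G to D, and none runs from D to G either.
So the relative order of G and D is not fixed by the given facts.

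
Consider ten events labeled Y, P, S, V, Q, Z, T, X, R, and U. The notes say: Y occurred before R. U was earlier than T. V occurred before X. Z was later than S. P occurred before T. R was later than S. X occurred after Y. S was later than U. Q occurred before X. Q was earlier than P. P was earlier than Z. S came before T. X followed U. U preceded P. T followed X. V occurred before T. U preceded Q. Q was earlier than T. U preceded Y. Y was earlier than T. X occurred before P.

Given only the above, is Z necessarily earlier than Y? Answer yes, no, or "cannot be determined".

no

Tracing the constraints gives Y → X → P → Z, so Y must come before Z.
That means Z cannot be before Y.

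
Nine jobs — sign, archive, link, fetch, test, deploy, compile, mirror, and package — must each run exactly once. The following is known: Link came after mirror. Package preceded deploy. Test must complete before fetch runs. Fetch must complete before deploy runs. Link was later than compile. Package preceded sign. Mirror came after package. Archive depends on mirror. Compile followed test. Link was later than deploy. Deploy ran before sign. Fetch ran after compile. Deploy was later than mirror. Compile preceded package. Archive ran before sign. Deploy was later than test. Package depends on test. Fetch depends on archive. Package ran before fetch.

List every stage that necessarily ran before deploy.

archive, compile, fetch, mirror, package, test

Directly stated before deploy: fetch, mirror, package, and test.
Archive reaches deploy via archive → fetch → deploy.
Compile reaches deploy via compile → package → deploy.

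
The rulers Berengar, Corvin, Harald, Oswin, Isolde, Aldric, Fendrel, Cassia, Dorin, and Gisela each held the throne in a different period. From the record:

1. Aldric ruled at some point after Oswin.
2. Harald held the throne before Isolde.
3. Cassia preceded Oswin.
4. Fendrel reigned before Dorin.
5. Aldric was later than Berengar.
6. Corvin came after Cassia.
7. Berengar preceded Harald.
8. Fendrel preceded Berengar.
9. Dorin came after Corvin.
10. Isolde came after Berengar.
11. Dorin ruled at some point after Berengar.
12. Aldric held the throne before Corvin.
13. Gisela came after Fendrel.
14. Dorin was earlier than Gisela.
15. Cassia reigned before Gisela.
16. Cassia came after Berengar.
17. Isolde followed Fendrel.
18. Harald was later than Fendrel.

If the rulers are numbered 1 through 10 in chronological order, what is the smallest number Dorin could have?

7

Aldric, Berengar, Cassia, Corvin, Fendrel, and Oswin must all come before Dorin — 6 forced predecessors.
Nothing else is forced ahead of Dorin, so their earliest slot is position 6 + 1 = 7.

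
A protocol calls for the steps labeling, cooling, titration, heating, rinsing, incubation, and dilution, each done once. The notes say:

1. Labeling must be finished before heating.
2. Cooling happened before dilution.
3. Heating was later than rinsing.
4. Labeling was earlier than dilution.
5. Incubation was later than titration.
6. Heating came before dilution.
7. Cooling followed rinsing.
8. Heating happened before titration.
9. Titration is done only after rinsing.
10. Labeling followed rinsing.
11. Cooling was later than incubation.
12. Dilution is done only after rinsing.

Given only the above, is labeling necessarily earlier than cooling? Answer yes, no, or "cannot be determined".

Chain the constraints: labeling → heating → titration → incubation → cooling. Each link is directly stated, so labeling comes before cooling.

yes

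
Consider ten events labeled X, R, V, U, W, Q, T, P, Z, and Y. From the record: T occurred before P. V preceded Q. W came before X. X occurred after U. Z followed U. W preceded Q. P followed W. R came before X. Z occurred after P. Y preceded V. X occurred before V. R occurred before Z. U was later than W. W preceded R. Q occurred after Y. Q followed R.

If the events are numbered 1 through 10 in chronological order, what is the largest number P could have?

9

P must come before Z — 1 event forced after it.
Everything else can be placed before P in some valid order, so P can sit as late as position 10 − 1 = 9.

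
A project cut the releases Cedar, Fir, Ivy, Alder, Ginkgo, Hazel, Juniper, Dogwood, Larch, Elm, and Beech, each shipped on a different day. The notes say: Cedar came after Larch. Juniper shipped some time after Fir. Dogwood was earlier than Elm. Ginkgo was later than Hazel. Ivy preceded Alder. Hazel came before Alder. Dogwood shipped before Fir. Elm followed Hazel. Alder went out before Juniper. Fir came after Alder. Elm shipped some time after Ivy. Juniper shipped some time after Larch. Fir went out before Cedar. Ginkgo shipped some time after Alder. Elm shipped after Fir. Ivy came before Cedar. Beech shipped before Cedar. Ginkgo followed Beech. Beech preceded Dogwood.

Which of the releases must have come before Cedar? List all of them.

Directly stated before Cedar: Beech, Fir, Ivy, and Larch.
Alder reaches Cedar via Alder → Fir → Cedar.
Dogwood reaches Cedar via Dogwood → Fir → Cedar.
Hazel reaches Cedar via Hazel → Alder → Fir → Cedar.

Alder, Beech, Dogwood, Fir, Hazel, Ivy, Larch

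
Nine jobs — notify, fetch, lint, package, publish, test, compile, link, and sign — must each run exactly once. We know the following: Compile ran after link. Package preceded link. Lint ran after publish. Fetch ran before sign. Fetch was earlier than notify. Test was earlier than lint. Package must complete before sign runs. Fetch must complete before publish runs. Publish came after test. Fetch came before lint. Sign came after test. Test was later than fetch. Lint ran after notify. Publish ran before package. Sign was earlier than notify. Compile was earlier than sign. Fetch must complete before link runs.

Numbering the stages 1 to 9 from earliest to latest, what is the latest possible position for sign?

Sign must come before lint and notify — 2 stages forced after it.
Everything else can be placed before sign in some valid order, so sign can sit as late as position 9 − 2 = 7.

7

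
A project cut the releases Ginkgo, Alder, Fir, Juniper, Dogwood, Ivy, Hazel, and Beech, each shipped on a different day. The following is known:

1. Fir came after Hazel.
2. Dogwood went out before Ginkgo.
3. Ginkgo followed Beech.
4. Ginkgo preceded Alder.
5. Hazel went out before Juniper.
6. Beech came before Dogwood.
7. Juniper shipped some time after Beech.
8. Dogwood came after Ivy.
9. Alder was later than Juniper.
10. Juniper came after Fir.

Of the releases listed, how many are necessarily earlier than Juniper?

3

Directly stated before Juniper: Beech, Fir, and Hazel.
No chain forces Ginkgo (or any of the others) ahead of Juniper.
That's Beech, Fir, and Hazel — 3 in all.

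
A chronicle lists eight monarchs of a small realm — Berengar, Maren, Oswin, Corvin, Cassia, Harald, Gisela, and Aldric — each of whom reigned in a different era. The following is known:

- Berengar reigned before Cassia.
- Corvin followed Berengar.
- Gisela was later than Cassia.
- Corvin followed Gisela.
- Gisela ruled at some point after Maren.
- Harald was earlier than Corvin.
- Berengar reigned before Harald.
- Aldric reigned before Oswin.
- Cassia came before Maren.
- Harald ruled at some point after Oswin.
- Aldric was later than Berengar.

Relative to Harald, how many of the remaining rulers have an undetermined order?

3

Forced before Harald: Aldric, Berengar, and Oswin; forced after Harald: Corvin.
That leaves Cassia, Gisela, and Maren with no forced order relative to Harald — 3.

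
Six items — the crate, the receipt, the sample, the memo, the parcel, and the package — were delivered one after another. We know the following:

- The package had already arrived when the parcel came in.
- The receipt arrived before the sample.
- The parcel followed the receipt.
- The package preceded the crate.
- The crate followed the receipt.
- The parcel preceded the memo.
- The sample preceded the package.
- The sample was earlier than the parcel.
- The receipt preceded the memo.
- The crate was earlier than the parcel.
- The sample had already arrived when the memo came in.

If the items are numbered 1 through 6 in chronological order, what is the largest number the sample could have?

2

The sample must come before the crate, the memo, the package, and the parcel — 4 items forced after it.
Everything else can be placed before the sample in some valid order, so the sample can sit as late as position 6 − 4 = 2.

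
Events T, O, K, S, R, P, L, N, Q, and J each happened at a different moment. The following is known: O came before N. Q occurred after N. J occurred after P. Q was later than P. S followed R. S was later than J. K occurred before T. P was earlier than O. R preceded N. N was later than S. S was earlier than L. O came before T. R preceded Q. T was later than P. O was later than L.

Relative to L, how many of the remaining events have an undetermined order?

1

Forced before L: J, P, R, and S; forced after L: N, O, Q, and T.
That leaves K with no forced order relative to L — 1.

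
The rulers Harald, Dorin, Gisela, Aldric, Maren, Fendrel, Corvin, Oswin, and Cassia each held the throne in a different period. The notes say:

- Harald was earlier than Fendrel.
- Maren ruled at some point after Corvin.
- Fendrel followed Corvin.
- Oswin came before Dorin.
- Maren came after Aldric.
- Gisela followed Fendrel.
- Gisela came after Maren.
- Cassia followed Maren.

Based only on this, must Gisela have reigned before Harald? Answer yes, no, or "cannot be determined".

Tracing the constraints gives Harald → Fendrel → Gisela, so Harald must come before Gisela.
That means Gisela cannot be before Harald.

no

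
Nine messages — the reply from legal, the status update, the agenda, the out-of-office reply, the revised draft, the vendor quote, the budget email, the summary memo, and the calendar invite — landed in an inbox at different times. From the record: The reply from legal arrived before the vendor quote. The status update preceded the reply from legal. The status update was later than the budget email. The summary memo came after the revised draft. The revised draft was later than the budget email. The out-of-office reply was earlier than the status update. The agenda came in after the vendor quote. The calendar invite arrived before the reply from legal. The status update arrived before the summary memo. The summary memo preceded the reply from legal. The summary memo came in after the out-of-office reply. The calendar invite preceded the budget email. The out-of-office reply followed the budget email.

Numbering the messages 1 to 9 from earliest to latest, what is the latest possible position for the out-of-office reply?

4

The out-of-office reply must come before the agenda, the reply from legal, the status update, the summary memo, and the vendor quote — 5 messages forced after it.
Everything else can be placed before the out-of-office reply in some valid order, so the out-of-office reply can sit as late as position 9 − 5 = 4.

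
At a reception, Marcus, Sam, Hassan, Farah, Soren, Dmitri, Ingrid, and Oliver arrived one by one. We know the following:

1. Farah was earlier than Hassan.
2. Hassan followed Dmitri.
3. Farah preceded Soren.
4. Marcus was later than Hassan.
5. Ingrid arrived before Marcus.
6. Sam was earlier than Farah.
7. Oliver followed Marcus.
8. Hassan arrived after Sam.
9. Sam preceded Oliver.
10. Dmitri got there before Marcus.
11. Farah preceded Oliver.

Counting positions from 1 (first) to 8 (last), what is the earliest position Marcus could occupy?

Dmitri, Farah, Hassan, Ingrid, and Sam must all come before Marcus — 5 forced predecessors.
Nothing else is forced ahead of Marcus, so their earliest slot is position 5 + 1 = 6.

6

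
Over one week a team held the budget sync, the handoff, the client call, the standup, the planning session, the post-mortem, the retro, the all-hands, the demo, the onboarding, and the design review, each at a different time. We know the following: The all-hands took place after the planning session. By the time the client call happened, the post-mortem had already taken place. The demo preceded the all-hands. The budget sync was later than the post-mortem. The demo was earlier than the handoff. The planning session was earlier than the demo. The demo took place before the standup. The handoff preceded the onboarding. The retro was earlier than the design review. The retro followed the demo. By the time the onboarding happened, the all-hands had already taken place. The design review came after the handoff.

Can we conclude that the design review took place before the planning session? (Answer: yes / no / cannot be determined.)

Tracing the constraints gives the planning session → the demo → the handoff → the design review, so the planning session must come before the design review.
That means the design review cannot be before the planning session.

no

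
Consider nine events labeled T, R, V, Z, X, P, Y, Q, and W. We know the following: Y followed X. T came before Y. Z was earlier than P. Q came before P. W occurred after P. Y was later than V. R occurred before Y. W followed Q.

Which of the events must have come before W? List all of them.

Directly stated before W: P and Q.
Z reaches W via Z → P → W.

P, Q, Z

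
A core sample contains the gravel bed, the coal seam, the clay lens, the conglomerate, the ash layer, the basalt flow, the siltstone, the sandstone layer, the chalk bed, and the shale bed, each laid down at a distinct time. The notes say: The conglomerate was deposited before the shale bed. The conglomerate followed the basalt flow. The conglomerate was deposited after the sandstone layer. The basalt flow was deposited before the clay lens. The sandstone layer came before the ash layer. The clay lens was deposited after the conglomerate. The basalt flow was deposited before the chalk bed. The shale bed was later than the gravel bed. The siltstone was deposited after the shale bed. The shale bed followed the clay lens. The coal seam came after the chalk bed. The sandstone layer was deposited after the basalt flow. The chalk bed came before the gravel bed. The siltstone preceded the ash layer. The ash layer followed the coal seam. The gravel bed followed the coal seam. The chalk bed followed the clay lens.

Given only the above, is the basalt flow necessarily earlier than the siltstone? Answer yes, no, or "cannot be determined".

yes

Chain the constraints: the basalt flow → the conglomerate → the shale bed → the siltstone. Each link is directly stated, so the basalt flow comes before the siltstone.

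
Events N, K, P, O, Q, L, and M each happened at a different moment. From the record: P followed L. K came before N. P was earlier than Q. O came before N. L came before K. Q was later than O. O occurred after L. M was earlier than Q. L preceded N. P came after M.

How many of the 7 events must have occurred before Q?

4

Directly stated before Q: M, O, and P.
L reaches Q via L → P → Q.
That's L, M, O, and P — 4 in all.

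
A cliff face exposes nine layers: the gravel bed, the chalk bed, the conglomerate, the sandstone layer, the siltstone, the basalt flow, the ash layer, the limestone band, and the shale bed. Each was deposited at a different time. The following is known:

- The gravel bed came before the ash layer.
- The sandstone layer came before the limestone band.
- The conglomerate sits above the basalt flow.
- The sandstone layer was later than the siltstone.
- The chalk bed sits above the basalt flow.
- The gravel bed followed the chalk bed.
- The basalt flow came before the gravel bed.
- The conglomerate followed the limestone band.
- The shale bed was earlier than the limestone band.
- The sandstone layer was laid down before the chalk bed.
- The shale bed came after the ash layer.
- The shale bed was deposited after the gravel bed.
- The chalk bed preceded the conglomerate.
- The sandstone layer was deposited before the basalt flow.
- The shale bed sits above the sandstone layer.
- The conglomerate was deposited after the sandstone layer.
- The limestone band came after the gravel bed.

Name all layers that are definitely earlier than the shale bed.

the ash layer, the basalt flow, the chalk bed, the gravel bed, the sandstone layer, the siltstone

Directly stated before the shale bed: the ash layer, the gravel bed, and the sandstone layer.
The basalt flow reaches the shale bed via the basalt flow → the gravel bed → the shale bed.
The chalk bed reaches the shale bed via the chalk bed → the gravel bed → the shale bed.
The siltstone reaches the shale bed via the siltstone → the sandstone layer → the shale bed.
No chain forces the conglomerate (or any of the others) ahead of the shale bed.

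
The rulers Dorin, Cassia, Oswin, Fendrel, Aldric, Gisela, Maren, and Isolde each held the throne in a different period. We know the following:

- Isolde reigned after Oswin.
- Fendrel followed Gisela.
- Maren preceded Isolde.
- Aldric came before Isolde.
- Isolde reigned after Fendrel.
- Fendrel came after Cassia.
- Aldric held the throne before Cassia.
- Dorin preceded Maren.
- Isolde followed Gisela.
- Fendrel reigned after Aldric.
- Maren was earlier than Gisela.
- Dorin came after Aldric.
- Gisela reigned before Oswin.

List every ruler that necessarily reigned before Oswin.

Aldric, Dorin, Gisela, Maren

Directly stated before Oswin: Gisela.
Aldric reaches Oswin via Aldric → Dorin → Maren → Gisela → Oswin.
Dorin reaches Oswin via Dorin → Maren → Gisela → Oswin.
Maren reaches Oswin via Maren → Gisela → Oswin.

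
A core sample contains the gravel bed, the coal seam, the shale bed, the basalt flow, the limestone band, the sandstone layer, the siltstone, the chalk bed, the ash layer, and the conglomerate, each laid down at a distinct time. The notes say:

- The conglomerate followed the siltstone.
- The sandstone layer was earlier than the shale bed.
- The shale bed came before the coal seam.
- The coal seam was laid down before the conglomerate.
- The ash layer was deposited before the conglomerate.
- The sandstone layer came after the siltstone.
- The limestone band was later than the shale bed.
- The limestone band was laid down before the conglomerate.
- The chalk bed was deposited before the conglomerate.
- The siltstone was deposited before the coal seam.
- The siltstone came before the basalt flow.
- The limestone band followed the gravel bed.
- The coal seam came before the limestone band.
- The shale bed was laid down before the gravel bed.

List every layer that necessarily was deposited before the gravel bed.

the sandstone layer, the shale bed, the siltstone

Directly stated before the gravel bed: the shale bed.
The sandstone layer reaches the gravel bed via the sandstone layer → the shale bed → the gravel bed.
The siltstone reaches the gravel bed via the siltstone → the sandstone layer → the shale bed → the gravel bed.
No chain forces the limestone band (or any of the others) ahead of the gravel bed.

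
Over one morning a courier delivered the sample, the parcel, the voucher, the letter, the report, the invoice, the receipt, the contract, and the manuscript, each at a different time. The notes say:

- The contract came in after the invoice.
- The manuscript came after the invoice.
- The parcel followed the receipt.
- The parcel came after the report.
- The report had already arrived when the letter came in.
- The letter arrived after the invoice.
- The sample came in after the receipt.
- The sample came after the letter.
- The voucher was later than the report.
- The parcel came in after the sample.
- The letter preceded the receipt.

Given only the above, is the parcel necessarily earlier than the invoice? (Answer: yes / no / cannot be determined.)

Tracing the constraints gives the invoice → the letter → the sample → the parcel, so the invoice must come before the parcel.
That means the parcel cannot be before the invoice.

no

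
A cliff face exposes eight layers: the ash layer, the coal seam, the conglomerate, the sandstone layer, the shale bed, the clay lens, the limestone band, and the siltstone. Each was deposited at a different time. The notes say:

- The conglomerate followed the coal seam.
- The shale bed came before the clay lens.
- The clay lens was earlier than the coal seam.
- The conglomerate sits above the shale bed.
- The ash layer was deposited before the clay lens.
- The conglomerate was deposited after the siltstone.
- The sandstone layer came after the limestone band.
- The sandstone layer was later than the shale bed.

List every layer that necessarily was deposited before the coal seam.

the ash layer, the clay lens, the shale bed

Directly stated before the coal seam: the clay lens.
The ash layer reaches the coal seam via the ash layer → the clay lens → the coal seam.
The shale bed reaches the coal seam via the shale bed → the clay lens → the coal seam.
No chain forces the limestone band (or any of the others) ahead of the coal seam.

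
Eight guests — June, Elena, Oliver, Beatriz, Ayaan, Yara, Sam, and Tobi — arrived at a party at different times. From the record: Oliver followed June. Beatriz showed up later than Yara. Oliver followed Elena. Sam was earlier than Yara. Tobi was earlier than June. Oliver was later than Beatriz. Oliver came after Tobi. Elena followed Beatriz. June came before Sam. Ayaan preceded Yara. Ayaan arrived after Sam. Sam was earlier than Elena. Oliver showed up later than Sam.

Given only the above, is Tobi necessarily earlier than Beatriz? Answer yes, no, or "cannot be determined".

Chain the constraints: Tobi → June → Sam → Yara → Beatriz. Each link is directly stated, so Tobi comes before Beatriz.

yes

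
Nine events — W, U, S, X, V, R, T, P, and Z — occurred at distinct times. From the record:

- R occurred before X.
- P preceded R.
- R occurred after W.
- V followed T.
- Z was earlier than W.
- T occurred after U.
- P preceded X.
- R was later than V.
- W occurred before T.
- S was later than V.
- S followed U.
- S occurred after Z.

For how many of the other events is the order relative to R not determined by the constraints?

Forced before R: P, T, U, V, W, and Z; forced after R: X.
That leaves S with no forced order relative to R — 1.

1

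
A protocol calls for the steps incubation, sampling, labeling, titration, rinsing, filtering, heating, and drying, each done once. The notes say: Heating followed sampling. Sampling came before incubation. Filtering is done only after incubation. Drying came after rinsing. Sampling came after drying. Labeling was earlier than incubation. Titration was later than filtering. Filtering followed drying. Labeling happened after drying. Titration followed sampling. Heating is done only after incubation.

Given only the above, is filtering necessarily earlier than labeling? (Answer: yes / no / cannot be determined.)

Tracing the constraints gives labeling → incubation → filtering, so labeling must come before filtering.
That means filtering cannot be before labeling.

no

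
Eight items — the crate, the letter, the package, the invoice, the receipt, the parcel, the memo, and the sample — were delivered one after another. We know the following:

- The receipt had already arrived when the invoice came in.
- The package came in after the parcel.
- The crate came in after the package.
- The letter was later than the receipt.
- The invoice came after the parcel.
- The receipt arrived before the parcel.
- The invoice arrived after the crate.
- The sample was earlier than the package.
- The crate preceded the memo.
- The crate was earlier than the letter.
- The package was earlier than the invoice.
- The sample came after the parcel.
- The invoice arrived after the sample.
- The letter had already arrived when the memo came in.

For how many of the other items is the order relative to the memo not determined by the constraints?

Forced before the memo: the crate, the letter, the package, the parcel, the receipt, and the sample.
That leaves the invoice with no forced order relative to the memo — 1.

1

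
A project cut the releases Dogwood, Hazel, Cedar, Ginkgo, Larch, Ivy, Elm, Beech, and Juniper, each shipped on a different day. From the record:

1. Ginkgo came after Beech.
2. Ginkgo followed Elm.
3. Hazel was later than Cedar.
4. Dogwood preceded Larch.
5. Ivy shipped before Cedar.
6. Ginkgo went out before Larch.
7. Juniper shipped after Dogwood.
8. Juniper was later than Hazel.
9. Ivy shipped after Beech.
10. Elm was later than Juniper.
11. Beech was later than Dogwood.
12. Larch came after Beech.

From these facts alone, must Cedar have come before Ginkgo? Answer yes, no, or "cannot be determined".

Chain the constraints: Cedar → Hazel → Juniper → Elm → Ginkgo. Each link is directly stated, so Cedar comes before Ginkgo.

yes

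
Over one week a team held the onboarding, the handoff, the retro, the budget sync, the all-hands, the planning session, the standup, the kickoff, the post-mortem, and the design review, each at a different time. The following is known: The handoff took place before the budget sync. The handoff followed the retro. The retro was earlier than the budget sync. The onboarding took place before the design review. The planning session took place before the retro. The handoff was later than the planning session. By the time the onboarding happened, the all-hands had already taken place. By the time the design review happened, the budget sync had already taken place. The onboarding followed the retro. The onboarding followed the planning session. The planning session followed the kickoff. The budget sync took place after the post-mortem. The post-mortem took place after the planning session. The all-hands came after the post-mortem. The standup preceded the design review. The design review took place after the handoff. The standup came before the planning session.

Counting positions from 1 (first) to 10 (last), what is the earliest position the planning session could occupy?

3

The kickoff and the standup must both come before the planning session — 2 forced predecessors.
Nothing else is forced ahead of the planning session, so its earliest slot is position 2 + 1 = 3.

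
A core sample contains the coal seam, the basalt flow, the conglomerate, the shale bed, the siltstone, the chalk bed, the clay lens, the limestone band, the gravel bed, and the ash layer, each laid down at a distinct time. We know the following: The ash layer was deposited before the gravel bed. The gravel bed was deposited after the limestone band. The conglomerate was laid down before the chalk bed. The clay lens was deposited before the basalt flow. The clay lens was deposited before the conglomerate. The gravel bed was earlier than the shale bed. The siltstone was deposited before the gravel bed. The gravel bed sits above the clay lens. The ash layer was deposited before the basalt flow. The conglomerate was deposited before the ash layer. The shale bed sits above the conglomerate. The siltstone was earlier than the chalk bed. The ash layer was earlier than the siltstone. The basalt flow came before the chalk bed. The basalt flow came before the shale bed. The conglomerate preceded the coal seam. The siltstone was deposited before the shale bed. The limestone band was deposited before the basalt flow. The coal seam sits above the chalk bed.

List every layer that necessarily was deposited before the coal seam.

Directly stated before the coal seam: the chalk bed and the conglomerate.
The ash layer reaches the coal seam via the ash layer → the siltstone → the chalk bed → the coal seam.
The basalt flow reaches the coal seam via the basalt flow → the chalk bed → the coal seam.
The clay lens reaches the coal seam via the clay lens → the conglomerate → the coal seam.
Likewise the limestone band and the siltstone each reach the coal seam by chaining the stated constraints.
No chain forces the gravel bed (or any of the others) ahead of the coal seam.

the ash layer, the basalt flow, the chalk bed, the clay lens, the conglomerate, the limestone band, the siltstone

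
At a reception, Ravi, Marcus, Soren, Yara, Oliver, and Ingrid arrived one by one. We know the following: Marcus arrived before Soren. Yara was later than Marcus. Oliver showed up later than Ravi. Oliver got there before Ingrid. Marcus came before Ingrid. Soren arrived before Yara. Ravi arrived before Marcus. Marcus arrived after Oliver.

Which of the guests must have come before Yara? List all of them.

Directly stated before Yara: Marcus and Soren.
Oliver reaches Yara via Oliver → Marcus → Yara.
Ravi reaches Yara via Ravi → Marcus → Yara.
No chain forces Ingrid ahead of Yara.

Marcus, Oliver, Ravi, Soren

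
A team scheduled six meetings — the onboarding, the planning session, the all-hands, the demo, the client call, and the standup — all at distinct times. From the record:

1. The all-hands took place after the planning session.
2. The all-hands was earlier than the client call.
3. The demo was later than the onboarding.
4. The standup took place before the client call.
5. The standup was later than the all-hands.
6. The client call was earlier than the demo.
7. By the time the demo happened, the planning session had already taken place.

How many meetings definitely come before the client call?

Directly stated before the client call: the all-hands and the standup.
The planning session reaches the client call via the planning session → the all-hands → the client call.
No chain forces the onboarding (or any of the others) ahead of the client call.
That's the all-hands, the planning session, and the standup — 3 in all.

3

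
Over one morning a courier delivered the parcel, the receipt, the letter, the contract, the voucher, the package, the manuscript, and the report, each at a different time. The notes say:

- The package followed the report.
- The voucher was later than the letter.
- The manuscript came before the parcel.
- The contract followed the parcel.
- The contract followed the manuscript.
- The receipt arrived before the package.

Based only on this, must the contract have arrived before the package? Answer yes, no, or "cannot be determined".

cannot be determined

No chain of stated constraints runs from the contract to the package, and none runs from the package to the contract either.
So the relative order of the contract and the package is not fixed by the given facts.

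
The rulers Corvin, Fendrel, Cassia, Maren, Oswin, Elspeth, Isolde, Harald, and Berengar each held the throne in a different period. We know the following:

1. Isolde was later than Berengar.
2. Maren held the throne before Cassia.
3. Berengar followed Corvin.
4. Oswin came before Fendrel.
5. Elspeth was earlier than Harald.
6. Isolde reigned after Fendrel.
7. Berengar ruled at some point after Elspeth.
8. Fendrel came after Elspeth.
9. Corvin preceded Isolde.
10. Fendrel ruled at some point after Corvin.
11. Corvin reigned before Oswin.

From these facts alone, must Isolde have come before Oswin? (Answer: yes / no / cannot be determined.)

no

Tracing the constraints gives Oswin → Fendrel → Isolde, so Oswin must come before Isolde.
That means Isolde cannot be before Oswin.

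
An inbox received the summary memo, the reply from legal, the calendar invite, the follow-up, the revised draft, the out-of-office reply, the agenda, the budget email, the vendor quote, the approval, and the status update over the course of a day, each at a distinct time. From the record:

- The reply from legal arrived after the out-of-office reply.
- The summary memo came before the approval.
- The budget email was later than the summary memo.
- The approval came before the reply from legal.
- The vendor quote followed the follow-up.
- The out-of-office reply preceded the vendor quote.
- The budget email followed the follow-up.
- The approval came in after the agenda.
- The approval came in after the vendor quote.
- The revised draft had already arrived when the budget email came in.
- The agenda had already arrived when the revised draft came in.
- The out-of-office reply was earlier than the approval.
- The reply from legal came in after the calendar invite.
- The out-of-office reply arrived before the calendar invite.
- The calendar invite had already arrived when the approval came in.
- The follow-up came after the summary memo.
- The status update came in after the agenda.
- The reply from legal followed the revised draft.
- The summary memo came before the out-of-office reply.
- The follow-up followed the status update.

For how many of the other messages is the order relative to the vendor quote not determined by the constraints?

Forced before the vendor quote: the agenda, the follow-up, the out-of-office reply, the status update, and the summary memo; forced after the vendor quote: the approval and the reply from legal.
That leaves the budget email, the calendar invite, and the revised draft with no forced order relative to the vendor quote — 3.

3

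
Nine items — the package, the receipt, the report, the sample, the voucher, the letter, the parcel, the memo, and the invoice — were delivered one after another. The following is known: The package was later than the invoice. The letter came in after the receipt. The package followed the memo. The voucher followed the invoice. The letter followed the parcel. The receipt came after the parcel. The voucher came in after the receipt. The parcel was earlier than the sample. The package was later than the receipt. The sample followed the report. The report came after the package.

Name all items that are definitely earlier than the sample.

Directly stated before the sample: the parcel and the report.
The invoice reaches the sample via the invoice → the package → the report → the sample.
The memo reaches the sample via the memo → the package → the report → the sample.
The package reaches the sample via the package → the report → the sample.
Likewise the receipt reaches the sample by chaining the stated constraints.

the invoice, the memo, the package, the parcel, the receipt, the report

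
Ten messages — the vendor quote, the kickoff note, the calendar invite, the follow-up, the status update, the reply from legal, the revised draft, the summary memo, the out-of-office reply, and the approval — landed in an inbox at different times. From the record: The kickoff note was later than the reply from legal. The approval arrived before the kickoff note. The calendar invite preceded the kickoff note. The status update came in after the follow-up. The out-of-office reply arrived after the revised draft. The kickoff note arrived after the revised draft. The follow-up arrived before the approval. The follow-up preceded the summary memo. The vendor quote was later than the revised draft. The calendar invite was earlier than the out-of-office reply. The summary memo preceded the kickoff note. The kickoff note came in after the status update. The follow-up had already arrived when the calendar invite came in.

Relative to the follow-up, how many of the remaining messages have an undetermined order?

3

Forced after the follow-up: the approval, the calendar invite, the kickoff note, the out-of-office reply, the status update, and the summary memo.
That leaves the reply from legal, the revised draft, and the vendor quote with no forced order relative to the follow-up — 3.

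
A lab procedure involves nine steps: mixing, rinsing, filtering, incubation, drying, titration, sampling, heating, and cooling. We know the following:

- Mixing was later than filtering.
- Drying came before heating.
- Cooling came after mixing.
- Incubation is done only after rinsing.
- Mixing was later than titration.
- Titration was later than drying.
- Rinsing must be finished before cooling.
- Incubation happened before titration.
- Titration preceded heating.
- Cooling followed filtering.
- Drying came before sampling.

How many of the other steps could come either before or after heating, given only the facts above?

4

Forced before heating: drying, incubation, rinsing, and titration.
That leaves cooling, filtering, mixing, and sampling with no forced order relative to heating — 4.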